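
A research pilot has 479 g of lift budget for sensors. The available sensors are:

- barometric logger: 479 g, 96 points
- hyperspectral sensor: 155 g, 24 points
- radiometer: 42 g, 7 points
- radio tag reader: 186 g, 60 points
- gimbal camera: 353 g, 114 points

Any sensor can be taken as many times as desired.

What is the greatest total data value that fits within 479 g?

135

Taking 3×radiometer + gimbal camera: 479 g used, 135 in data value.
Every other selection either busts 479 g or fails to beat 135.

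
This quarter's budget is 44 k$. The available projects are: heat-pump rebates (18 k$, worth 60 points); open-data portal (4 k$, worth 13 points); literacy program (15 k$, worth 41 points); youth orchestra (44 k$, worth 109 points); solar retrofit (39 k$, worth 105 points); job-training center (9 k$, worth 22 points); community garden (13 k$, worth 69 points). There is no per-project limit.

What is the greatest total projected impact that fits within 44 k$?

Best packing: open-data portal + 3×community garden — 43 k$, 220 total.

220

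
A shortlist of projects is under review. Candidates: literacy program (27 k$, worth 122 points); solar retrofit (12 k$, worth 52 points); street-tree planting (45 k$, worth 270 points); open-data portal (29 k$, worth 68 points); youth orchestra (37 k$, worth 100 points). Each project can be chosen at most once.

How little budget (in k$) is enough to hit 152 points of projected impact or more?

Look for the lowest-budget combination reaching 152.
literacy program + solar retrofit reaches 174 using 39 k$.
Below 39 k$ the best achievable stays under 152.

39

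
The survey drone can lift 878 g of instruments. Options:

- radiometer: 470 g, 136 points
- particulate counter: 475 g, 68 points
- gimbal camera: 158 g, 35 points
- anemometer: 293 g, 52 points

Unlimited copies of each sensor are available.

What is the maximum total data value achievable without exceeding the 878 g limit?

Ranking by ratio (data value/g): radiometer 0.29, gimbal camera 0.22, anemometer 0.18, particulate counter 0.14.
Taking radiometer + 2×gimbal camera: 786 g used, 206 in data value.

206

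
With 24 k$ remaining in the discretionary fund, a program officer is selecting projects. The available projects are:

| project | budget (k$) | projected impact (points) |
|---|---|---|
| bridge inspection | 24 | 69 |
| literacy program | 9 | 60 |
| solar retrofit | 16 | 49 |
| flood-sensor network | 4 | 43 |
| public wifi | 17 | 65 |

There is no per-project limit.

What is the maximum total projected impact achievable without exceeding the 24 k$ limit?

The ratio ordering already packs tightly: 6×flood-sensor network, 24 k$, 258.
That's the maximum — no swap from here does better than 258.

258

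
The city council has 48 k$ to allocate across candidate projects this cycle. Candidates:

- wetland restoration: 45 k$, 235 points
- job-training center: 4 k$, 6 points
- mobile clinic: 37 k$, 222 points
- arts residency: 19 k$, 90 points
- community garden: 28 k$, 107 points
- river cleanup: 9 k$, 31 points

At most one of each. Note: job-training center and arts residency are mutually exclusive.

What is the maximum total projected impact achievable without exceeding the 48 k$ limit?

253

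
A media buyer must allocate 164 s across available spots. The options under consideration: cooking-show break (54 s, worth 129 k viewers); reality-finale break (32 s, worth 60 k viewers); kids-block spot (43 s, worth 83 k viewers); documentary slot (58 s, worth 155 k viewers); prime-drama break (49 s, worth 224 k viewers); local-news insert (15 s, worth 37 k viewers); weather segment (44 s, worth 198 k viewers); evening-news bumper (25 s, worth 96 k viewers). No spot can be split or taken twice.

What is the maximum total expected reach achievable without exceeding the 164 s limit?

Greedy by ratio would take prime-drama break + local-news insert + weather segment + evening-news bumper: 133 s used, total 555.
The 15 s tied up in local-news insert is better spent on kids-block spot — total rises to 601 (161 s).

601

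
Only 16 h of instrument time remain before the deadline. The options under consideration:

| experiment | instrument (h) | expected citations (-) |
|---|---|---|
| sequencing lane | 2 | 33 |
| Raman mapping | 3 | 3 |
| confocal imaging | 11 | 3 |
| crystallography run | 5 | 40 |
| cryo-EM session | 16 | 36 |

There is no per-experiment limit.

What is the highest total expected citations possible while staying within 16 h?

Taking 8×sequencing lane: 16 h used, 264 in expected citations.
No other feasible combination exceeds 264.

264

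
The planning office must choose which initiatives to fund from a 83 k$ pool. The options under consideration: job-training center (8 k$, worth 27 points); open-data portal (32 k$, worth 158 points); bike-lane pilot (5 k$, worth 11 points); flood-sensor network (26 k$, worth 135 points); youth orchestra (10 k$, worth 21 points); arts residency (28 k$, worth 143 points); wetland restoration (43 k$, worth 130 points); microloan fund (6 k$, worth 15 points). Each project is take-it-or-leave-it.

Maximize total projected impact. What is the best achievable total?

360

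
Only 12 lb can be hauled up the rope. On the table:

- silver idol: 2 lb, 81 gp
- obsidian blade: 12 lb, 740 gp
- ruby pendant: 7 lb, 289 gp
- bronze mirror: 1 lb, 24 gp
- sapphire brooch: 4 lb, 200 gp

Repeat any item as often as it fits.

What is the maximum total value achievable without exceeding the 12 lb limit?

740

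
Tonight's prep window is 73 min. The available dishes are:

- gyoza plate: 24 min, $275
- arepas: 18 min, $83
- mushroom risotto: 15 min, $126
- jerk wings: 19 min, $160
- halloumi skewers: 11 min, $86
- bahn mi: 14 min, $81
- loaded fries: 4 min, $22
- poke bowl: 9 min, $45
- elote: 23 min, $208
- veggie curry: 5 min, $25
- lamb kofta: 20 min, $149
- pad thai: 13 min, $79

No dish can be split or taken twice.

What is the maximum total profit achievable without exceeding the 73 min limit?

695

Ranking by ratio (profit/min): gyoza plate 11.46, elote 9.04, jerk wings 8.42, mushroom risotto 8.40.
The ratio heuristic lands on gyoza plate + jerk wings + loaded fries + elote (665) but leaves 3 min idle.
The 23 min tied up in jerk wings and loaded fries is better spent on mushroom risotto + halloumi skewers — total rises to 695 (73 min).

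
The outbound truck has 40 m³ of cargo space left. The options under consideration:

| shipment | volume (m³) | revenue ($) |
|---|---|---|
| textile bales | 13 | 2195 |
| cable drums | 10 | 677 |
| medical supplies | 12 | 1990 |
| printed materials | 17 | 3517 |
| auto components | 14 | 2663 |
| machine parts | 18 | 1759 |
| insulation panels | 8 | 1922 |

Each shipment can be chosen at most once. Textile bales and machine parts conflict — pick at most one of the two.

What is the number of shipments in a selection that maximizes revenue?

3

Best achievable revenue is 8102.
For example printed materials + auto components + insulation panels achieves it, using 39 m³.
All optima have 3 shipments.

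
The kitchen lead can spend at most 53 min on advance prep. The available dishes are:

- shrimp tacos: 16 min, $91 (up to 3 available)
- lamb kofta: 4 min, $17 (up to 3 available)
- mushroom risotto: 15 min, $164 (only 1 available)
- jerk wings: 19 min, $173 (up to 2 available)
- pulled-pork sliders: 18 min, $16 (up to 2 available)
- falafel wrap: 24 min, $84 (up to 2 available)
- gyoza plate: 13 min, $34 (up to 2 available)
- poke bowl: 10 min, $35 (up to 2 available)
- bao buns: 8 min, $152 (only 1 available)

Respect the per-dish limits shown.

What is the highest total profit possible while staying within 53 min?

524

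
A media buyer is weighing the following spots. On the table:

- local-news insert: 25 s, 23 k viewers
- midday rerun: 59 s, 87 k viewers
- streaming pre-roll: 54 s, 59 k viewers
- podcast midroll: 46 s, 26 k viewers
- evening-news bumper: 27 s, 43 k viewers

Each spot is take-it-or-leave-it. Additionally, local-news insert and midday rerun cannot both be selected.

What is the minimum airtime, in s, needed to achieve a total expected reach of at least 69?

59

Need the lightest bundle worth ≥ 69.
Taking midday rerun gives 87 (≥ 69) for 59 s.
Below 59 s the best achievable stays under 69.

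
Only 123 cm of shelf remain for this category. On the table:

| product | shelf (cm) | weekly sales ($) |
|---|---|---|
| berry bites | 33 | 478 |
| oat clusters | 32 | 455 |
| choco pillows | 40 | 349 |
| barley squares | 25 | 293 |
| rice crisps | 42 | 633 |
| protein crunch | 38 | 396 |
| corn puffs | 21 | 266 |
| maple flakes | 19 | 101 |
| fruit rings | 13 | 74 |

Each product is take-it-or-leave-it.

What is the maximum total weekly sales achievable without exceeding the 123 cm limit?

1670

Greedy by ratio would take berry bites + oat clusters + rice crisps + fruit rings: 120 cm used, total 1640.
The 45 cm tied up in oat clusters and fruit rings is better spent on barley squares + corn puffs — total rises to 1670 (121 cm).
Runner-up oat clusters + barley squares + rice crisps + corn puffs tops out at 1647.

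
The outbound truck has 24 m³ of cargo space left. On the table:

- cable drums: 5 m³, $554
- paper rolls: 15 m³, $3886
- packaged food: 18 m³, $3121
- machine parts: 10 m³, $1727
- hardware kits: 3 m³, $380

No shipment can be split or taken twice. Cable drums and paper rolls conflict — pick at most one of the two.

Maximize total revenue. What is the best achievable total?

4266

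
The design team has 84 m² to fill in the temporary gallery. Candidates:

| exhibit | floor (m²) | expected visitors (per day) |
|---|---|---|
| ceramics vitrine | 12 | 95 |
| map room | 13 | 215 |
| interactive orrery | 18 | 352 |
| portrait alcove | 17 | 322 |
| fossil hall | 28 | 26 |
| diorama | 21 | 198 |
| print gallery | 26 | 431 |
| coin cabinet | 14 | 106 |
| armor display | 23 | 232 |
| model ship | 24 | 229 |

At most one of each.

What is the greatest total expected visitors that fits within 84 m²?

1337

Taking the top-ratio exhibits first gives map room + interactive orrery + portrait alcove + print gallery for 1320 (74 m²).
The 13 m² tied up in map room is better spent on armor display — total rises to 1337 (84 m²).
That's the maximum — no swap from here does better than 1337.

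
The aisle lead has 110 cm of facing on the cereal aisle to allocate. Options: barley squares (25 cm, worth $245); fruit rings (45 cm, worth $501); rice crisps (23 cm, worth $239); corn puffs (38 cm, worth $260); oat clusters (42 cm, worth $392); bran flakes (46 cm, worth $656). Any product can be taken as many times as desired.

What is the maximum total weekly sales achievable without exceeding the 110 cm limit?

Best packing: 2×bran flakes — 92 cm, 1312 total.

1312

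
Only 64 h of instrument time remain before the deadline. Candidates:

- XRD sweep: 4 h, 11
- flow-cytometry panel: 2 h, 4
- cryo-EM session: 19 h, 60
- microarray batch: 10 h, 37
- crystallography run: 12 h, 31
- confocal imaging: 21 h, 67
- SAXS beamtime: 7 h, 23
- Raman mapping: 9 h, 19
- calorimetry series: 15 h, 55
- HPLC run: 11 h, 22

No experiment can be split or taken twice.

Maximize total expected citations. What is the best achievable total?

209

By expected citations per h: microarray batch 3.70, calorimetry series 3.67, SAXS beamtime 3.29, confocal imaging 3.19 lead.
The ratio heuristic lands on XRD sweep + flow-cytometry panel + microarray batch + confocal imaging + SAXS beamtime + calorimetry series (197) but leaves 5 h idle.
Dropping XRD sweep and microarray batch frees 14 h; slotting in cryo-EM session (19 h) lifts the total to 209 at 64 h.
An exhaustive check of the 1024 subsets confirms 209.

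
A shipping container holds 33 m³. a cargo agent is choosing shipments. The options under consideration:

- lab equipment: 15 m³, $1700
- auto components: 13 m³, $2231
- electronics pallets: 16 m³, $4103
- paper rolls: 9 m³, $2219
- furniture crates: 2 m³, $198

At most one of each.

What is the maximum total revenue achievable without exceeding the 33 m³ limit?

6532

The ratio heuristic lands on electronics pallets + paper rolls + furniture crates (6520) but leaves 6 m³ idle.
The 9 m³ tied up in paper rolls is better spent on auto components — total rises to 6532 (31 m³).
The closest alternative, electronics pallets + paper rolls + furniture crates, reaches only 6520.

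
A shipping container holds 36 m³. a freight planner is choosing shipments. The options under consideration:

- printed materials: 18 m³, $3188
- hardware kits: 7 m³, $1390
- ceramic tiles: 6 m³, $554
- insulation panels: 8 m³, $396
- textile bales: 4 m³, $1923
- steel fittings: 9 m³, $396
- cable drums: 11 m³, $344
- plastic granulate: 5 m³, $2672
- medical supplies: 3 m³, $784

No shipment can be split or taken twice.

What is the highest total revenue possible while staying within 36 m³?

Density check — plastic granulate 534.40, textile bales 480.75, medical supplies 261.33 are the best per m³.
Filling by ratio: hardware kits + ceramic tiles + insulation panels + textile bales + plastic granulate + medical supplies for 7719, with 3 m³ left unused.
Dropping ceramic tiles and insulation panels and medical supplies frees 17 m³; slotting in printed materials (18 m³) lifts the total to 9173 at 34 m³.

9173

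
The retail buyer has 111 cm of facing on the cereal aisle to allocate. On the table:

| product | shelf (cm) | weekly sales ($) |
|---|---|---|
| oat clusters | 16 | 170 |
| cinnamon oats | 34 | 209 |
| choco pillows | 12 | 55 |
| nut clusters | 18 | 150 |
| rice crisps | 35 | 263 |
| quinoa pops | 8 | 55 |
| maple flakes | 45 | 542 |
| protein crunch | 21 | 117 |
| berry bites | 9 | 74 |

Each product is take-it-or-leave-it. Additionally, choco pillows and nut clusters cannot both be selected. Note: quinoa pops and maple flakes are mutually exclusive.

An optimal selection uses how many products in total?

Best achievable weekly sales is 1053.
For example oat clusters + nut clusters + maple flakes + protein crunch + berry bites achieves it, using 109 cm.
Any selection reaching 1053 contains exactly 5 products.

5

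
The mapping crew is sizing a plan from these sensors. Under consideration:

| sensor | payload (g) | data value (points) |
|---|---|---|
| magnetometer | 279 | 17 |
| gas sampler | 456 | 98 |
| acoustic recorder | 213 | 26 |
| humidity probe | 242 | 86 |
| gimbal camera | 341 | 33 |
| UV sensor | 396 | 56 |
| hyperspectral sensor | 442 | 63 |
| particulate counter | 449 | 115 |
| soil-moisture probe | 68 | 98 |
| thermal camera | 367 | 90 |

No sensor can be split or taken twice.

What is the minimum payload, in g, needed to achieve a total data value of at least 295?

759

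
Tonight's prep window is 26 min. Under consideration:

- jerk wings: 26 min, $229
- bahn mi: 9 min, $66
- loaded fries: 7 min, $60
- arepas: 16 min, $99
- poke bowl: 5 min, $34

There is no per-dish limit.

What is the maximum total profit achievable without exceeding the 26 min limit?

229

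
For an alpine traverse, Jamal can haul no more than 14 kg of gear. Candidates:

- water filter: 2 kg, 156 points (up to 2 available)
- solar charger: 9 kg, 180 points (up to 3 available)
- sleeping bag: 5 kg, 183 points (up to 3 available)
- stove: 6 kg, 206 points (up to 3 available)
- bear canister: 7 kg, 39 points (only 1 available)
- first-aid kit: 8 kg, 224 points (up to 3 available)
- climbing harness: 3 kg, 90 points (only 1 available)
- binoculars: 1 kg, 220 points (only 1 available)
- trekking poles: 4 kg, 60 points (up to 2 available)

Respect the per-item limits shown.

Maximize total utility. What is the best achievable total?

Ranking by ratio (utility/kg): binoculars 220.00, water filter 78.00, sleeping bag 36.60.
The ratio heuristic lands on 2×water filter + sleeping bag + climbing harness + binoculars (805) but leaves 1 kg idle.
The 5 kg tied up in sleeping bag is better spent on stove — total rises to 828 (14 kg).
That's the maximum — no swap from here does better than 828.

828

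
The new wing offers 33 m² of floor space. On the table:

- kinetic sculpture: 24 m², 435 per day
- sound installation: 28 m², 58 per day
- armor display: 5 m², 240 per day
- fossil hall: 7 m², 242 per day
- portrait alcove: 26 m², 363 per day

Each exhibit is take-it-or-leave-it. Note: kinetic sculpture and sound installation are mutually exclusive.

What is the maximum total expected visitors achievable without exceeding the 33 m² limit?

Filling by ratio: armor display + fossil hall for 482, with 21 m² left unused.
Replace armor display with kinetic sculpture: the trade gains 195 net, giving 677 at 31 m².
Runner-up kinetic sculpture + armor display tops out at 675.

677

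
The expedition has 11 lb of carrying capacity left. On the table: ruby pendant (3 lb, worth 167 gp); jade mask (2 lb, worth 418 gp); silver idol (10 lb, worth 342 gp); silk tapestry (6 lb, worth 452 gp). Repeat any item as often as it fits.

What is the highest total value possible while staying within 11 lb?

2090

Ranking by ratio (value/lb): jade mask 209.00, silk tapestry 75.33, ruby pendant 55.67, silver idol 34.20.
Best packing: 5×jade mask — 10 lb, 2090 total.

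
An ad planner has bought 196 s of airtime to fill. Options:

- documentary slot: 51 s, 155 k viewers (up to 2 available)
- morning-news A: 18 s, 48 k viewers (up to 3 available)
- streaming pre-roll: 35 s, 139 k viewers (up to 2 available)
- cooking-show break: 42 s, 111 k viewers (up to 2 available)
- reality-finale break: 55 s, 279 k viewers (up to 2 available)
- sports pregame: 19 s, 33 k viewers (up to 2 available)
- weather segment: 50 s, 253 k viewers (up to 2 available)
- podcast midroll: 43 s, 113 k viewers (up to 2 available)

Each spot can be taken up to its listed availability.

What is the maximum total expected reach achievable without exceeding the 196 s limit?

Density check — reality-finale break 5.07, weather segment 5.06, streaming pre-roll 3.97, documentary slot 3.04 are the best per s.
Taking streaming pre-roll + 2×reality-finale break + weather segment: 195 s used, 950 in expected reach.
Every other selection either busts 196 s or exceeds an availability limit or fails to beat 950.

950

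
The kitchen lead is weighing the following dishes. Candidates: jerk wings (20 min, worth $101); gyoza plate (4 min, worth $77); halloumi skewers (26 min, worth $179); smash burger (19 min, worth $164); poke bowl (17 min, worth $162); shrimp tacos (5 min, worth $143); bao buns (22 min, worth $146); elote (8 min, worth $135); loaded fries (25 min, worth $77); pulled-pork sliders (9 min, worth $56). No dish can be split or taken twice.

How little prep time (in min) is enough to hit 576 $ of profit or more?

49

Look for the lowest-prep combination reaching 576.
smash burger + poke bowl + shrimp tacos + elote reaches 604 using 49 min.
No combination under 49 min hits 576.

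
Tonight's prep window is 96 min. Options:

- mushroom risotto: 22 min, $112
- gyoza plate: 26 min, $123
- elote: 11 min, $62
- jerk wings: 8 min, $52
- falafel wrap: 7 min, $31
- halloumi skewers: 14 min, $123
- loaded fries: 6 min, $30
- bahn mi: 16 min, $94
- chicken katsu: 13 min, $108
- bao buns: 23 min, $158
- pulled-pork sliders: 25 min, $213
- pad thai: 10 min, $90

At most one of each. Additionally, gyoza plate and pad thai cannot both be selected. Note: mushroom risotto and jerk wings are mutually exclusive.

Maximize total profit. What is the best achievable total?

The ratio heuristic lands on jerk wings + halloumi skewers + chicken katsu + bao buns + pulled-pork sliders + pad thai (744) but leaves 3 min idle.
Dropping jerk wings frees 8 min; slotting in elote (11 min) lifts the total to 754 at 96 min.
No other feasible combination exceeds 754.

754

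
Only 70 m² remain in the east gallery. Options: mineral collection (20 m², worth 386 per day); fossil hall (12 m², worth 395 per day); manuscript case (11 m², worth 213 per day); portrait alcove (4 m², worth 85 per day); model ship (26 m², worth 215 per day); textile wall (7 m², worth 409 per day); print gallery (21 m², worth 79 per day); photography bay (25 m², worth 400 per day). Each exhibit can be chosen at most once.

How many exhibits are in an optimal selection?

5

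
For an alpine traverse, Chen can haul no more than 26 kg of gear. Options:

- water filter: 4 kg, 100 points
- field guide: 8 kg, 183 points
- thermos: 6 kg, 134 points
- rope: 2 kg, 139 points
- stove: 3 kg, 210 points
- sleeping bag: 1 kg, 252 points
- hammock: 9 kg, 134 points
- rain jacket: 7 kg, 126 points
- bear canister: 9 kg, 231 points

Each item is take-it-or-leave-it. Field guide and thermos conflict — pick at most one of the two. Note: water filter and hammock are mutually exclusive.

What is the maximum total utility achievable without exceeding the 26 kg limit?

The ratio ordering already packs tightly: water filter + thermos + rope + stove + sleeping bag + bear canister, 25 kg, 1066.
Nothing else feasible within 26 kg beats 1066.

1066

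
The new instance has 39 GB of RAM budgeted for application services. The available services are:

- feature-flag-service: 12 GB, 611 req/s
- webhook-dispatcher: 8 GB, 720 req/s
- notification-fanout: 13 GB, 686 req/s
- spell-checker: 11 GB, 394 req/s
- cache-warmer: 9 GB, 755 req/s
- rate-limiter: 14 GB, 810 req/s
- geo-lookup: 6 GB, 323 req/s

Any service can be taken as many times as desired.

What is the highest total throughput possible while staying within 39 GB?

Density check — webhook-dispatcher 90.00, cache-warmer 83.89, rate-limiter 57.86, geo-lookup 53.83 are the best per GB.
A density-first pass picks 4×webhook-dispatcher + geo-lookup — 3203 at 38 GB.
Replace webhook-dispatcher with cache-warmer: the trade gains 35 net, giving 3238 at 39 GB.

3238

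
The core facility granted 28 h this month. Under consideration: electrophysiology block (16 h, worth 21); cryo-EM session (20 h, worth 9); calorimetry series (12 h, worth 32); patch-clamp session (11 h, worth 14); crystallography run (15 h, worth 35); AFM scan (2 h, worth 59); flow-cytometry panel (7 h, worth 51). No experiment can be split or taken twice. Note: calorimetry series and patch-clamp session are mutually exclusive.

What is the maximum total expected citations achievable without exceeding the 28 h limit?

The ratio heuristic lands on calorimetry series + AFM scan + flow-cytometry panel (142) but leaves 7 h idle.
Replace calorimetry series with crystallography run: the trade gains 3 net, giving 145 at 24 h.

145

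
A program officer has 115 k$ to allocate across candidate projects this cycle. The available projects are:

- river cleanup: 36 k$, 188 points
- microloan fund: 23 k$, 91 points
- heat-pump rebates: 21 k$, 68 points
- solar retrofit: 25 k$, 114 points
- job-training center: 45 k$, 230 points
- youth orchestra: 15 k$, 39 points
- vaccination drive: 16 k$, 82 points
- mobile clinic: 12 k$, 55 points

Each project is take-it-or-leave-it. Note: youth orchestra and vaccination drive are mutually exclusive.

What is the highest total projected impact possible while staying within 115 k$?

555

Best packing: river cleanup + job-training center + vaccination drive + mobile clinic — 109 k$, 555 total.
An exhaustive check of the 256 subsets confirms 555.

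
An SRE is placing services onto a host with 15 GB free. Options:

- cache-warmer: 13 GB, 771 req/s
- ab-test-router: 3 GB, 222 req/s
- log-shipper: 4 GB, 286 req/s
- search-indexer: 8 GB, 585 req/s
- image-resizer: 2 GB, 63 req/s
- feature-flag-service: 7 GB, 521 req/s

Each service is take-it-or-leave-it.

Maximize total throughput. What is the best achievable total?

Ranking by ratio (throughput/GB): feature-flag-service 74.43, ab-test-router 74.00, search-indexer 73.12, log-shipper 71.50.
Taking the top-ratio services first gives ab-test-router + log-shipper + feature-flag-service for 1029 (14 GB).
Replace ab-test-router and log-shipper with search-indexer: the trade gains 77 net, giving 1106 at 15 GB.
Next best is ab-test-router + log-shipper + search-indexer at 1093 (15 GB) — short by 13.

1106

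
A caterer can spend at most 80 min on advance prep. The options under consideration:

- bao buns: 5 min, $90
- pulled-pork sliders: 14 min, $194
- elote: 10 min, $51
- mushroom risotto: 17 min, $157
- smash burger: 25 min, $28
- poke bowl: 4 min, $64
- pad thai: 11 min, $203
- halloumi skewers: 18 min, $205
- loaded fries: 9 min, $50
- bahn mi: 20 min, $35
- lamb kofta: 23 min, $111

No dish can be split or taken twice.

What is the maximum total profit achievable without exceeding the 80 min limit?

Greedy by ratio would take bao buns + pulled-pork sliders + mushroom risotto + poke bowl + pad thai + halloumi skewers + loaded fries: 78 min used, total 963.
The 9 min tied up in loaded fries is better spent on elote — total rises to 964 (79 min).
An exhaustive check of the 2048 subsets confirms 964.

964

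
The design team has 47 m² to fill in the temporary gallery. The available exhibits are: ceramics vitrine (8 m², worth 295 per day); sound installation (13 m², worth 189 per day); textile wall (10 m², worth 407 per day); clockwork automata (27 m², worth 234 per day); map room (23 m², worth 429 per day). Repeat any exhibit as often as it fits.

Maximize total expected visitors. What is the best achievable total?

1811

Ranking by ratio (expected visitors/m²): textile wall 40.70, ceramics vitrine 36.88, map room 18.65.
The ratio heuristic lands on 4×textile wall (1628) but leaves 7 m² idle.
Replace textile wall with 2×ceramics vitrine: the trade gains 183 net, giving 1811 at 46 m².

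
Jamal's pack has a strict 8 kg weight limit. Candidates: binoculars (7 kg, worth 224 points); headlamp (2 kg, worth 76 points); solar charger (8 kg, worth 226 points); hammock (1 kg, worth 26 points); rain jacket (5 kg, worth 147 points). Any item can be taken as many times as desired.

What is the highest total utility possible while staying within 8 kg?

By utility per kg: headlamp 38.00, binoculars 32.00, rain jacket 29.40, solar charger 28.25 lead.
Taking 4×headlamp: 8 kg used, 304 in utility.
Nothing else within 8 kg beats 304.

304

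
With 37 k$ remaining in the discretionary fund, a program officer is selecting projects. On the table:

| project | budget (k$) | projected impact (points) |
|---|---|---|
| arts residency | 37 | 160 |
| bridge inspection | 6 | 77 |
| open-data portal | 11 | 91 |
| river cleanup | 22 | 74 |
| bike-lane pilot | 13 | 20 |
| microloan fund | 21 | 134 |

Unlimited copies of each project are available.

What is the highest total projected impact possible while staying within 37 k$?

Density check — bridge inspection 12.83, open-data portal 8.27, microloan fund 6.38, arts residency 4.32 are the best per k$.
Best packing: 6×bridge inspection — 36 k$, 462 total.

462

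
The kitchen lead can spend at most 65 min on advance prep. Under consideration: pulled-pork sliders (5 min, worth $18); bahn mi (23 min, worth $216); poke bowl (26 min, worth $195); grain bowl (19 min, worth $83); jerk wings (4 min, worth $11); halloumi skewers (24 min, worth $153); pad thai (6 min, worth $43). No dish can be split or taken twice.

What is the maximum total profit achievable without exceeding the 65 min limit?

Ranking by ratio (profit/min): bahn mi 9.39, poke bowl 7.50, pad thai 7.17.
Taking pulled-pork sliders + bahn mi + poke bowl + jerk wings + pad thai: 64 min used, 483 in profit.

483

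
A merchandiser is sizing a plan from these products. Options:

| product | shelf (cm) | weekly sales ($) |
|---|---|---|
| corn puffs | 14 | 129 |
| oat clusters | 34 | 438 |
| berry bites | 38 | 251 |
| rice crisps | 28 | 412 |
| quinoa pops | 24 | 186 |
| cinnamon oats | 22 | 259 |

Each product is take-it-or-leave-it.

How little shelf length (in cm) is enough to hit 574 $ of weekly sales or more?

50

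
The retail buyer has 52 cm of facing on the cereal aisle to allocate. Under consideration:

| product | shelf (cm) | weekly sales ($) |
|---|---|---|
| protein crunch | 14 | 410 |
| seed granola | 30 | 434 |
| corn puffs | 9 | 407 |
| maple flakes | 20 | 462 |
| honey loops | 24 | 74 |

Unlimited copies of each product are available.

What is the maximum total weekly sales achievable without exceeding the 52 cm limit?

Filling by ratio: 5×corn puffs for 2035, with 7 cm left unused.
The 9 cm tied up in corn puffs is better spent on protein crunch — total rises to 2038 (50 cm).
The spare 2 cm is too small for any remaining product, and no exchange beats 2038.

2038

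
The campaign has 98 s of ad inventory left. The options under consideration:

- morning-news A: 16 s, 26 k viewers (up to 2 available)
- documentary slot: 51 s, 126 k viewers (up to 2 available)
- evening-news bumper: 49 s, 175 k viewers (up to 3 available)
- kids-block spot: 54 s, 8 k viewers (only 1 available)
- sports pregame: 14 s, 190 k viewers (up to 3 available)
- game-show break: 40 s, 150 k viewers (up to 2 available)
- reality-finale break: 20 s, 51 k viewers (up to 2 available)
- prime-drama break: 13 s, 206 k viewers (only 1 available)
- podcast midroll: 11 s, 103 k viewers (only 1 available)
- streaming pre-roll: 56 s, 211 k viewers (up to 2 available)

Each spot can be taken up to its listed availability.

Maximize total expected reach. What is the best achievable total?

931

A density-first pass picks 3×sports pregame + reality-finale break + prime-drama break + podcast midroll — 930 at 86 s.
Replace reality-finale break with 2×morning-news A: the trade gains 1 net, giving 931 at 98 s.
Nothing else within 98 s beats 931.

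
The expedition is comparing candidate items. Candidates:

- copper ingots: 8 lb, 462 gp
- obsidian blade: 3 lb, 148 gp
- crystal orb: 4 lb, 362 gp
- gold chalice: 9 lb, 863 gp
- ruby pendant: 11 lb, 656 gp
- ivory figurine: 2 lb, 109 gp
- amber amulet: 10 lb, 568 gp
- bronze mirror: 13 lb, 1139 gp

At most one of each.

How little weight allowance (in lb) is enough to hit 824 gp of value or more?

9

Need the lightest bundle worth ≥ 824.
gold chalice reaches 863 using 9 lb.
Below 9 lb the best achievable stays under 824.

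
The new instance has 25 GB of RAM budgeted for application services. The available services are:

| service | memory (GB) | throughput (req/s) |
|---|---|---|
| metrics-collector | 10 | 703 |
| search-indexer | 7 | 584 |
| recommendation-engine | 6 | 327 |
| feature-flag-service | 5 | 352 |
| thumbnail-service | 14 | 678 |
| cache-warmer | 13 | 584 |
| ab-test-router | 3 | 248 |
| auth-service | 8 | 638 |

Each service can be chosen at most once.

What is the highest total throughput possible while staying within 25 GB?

1925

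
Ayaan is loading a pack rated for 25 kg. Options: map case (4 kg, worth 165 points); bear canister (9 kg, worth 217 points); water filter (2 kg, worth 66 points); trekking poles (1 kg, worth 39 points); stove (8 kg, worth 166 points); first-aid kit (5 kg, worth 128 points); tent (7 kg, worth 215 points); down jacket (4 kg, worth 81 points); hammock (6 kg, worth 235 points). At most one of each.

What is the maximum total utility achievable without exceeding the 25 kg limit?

848

Best packing: map case + water filter + trekking poles + first-aid kit + tent + hammock — 25 kg, 848 total.
The closest alternative, map case + water filter + first-aid kit + tent + hammock, reaches only 809.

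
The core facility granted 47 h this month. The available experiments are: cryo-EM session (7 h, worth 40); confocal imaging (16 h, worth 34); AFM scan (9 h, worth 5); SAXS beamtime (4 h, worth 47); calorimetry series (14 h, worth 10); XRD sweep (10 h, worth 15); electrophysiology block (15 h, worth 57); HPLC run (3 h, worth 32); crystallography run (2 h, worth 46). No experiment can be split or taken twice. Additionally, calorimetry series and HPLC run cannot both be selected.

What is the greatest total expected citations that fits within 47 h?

Cryo-EM session + confocal imaging + SAXS beamtime + electrophysiology block + HPLC run + crystallography run uses 47 of the 47 h and totals 256.
No other feasible combination exceeds 256.

256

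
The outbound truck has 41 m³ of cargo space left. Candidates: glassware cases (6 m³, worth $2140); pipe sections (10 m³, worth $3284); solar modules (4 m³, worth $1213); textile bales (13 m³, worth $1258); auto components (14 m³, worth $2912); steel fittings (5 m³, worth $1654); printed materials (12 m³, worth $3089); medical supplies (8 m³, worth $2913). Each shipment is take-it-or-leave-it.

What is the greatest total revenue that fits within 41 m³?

13080

Taking the top-ratio shipments first gives glassware cases + pipe sections + solar modules + steel fittings + medical supplies for 11204 (33 m³).
Replace solar modules with printed materials: the trade gains 1876 net, giving 13080 at 41 m³.
Next best is glassware cases + pipe sections + solar modules + printed materials + medical supplies at 12639 (40 m³) — short by 441.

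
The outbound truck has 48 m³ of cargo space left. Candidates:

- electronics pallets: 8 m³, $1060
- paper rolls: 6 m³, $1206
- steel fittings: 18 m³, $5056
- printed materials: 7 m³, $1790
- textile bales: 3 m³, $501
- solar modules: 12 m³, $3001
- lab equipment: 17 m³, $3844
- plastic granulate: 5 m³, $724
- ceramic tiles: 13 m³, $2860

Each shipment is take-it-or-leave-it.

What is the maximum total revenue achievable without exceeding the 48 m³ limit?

11901

Greedy by ratio would take paper rolls + steel fittings + printed materials + textile bales + solar modules: 46 m³ used, total 11554.
Replace paper rolls and printed materials and textile bales with lab equipment: the trade gains 347 net, giving 11901 at 47 m³.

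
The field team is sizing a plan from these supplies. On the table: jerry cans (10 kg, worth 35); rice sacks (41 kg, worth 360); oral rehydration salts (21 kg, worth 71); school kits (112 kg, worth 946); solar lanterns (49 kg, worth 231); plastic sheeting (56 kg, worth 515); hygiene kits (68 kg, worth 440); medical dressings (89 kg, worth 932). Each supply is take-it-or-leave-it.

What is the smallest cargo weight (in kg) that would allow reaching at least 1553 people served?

176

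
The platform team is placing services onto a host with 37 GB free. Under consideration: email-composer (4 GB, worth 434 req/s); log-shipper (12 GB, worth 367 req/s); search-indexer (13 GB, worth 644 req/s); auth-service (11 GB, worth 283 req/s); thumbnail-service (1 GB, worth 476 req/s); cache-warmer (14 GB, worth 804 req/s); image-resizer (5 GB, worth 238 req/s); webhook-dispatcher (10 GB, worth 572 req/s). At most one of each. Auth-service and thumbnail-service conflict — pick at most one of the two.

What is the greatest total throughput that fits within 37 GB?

The ratio heuristic lands on email-composer + thumbnail-service + cache-warmer + image-resizer + webhook-dispatcher (2524) but leaves 3 GB idle.
The 10 GB tied up in webhook-dispatcher is better spent on search-indexer — total rises to 2596 (37 GB).

2596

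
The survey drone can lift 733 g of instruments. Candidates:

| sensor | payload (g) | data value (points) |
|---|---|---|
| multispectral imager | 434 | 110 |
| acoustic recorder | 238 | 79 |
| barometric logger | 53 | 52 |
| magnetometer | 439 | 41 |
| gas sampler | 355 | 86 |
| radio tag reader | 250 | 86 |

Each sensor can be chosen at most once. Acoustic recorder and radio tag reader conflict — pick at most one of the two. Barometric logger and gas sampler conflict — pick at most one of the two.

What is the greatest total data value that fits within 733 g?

241

Taking multispectral imager + acoustic recorder + barometric logger: 725 g used, 241 in data value.
The closest alternative, multispectral imager + radio tag reader, reaches only 196.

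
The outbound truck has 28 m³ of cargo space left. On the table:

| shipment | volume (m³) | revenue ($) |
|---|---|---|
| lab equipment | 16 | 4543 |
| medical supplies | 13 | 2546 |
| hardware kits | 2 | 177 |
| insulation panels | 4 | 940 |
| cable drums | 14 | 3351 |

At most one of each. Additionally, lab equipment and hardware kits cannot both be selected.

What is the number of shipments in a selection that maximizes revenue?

Optimal total is 5897.
For example medical supplies + cable drums achieves it, using 27 m³.
Every optimal selection uses 2 shipments.

2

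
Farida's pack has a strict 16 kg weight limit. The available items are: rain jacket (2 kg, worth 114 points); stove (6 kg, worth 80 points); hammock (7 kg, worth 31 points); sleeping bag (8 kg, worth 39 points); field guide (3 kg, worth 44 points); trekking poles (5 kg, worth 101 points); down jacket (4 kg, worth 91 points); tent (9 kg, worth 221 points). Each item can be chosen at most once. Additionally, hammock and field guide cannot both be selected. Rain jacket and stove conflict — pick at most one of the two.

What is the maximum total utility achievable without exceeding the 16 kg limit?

436

By utility per kg: rain jacket 57.00, tent 24.56, down jacket 22.75, trekking poles 20.20 lead.
Filling by ratio: rain jacket + down jacket + tent for 426, with 1 kg left unused.
Replace down jacket with trekking poles: the trade gains 10 net, giving 436 at 16 kg.
Next best is rain jacket + down jacket + tent at 426 (15 kg) — short by 10.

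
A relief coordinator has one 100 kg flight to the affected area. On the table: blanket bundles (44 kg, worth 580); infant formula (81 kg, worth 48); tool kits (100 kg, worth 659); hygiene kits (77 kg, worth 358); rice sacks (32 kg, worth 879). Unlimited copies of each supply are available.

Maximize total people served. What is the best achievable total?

By people served per kg: rice sacks 27.47, blanket bundles 13.18, tool kits 6.59 lead.
Taking 3×rice sacks: 96 kg used, 2637 in people served.
Every other selection either busts 100 kg or fails to beat 2637.

2637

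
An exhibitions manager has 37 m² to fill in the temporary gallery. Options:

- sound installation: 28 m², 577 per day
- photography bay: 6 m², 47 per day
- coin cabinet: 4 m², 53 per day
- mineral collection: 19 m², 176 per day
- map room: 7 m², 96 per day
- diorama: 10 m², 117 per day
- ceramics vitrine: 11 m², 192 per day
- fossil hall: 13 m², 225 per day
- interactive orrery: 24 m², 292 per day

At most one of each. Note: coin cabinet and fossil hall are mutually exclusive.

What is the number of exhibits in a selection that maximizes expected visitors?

2

Best achievable expected visitors is 673.
sound installation + map room hits 673 at 35 m².
Any selection reaching 673 contains exactly 2 exhibits.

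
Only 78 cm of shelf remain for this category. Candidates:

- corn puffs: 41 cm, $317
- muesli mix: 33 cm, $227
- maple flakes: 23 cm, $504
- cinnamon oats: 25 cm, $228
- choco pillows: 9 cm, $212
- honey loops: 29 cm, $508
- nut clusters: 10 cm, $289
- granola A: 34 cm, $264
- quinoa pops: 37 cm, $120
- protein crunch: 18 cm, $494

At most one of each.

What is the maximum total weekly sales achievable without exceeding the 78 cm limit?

Greedy by ratio would take maple flakes + choco pillows + nut clusters + protein crunch: 60 cm used, total 1499.
The 9 cm tied up in choco pillows is better spent on cinnamon oats — total rises to 1515 (76 cm).
The closest alternative, maple flakes + choco pillows + honey loops + nut clusters, reaches only 1513.

1515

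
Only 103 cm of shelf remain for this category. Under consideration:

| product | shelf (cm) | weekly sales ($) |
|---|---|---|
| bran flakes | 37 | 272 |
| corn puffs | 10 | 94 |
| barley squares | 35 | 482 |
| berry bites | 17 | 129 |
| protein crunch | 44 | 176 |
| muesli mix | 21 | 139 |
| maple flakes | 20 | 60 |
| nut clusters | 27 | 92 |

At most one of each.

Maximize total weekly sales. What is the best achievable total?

987

Filling by ratio: bran flakes + corn puffs + barley squares + berry bites for 977, with 4 cm left unused.
Replace berry bites with muesli mix: the trade gains 10 net, giving 987 at 103 cm.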